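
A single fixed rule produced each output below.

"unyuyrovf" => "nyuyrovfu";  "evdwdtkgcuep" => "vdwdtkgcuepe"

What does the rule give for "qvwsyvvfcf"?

The rule is to move the first character to the end.
Doing the same to "qvwsyvvfcf": "vwsyvvfcfq".

vwsyvvfcfq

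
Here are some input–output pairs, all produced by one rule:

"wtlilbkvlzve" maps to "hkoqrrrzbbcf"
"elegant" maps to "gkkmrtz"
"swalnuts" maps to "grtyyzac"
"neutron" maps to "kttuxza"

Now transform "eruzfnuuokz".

klqtuxaaaff

Looking at the pairs, the operation is to sort the characters into alphabetical order, then shift every letter 6 places forward in the alphabet (wrapping around).
"eruzfnuuokz" → "klqtuxaaaff".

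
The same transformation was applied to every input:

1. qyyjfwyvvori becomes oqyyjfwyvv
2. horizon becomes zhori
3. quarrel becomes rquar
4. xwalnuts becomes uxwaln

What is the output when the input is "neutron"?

rneut

Looking at the pairs, the operation is to delete the last 2 characters, then move the last character to the front.
For "neutron", step one produces "neutr"; step two turns that into "rneut".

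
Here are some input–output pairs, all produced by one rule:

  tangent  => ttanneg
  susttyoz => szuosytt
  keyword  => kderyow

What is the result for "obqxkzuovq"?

oqbvqoxukz

Looking at the pairs, the operation is to take characters alternately from the front and the back (1st, last, 2nd, 2nd-last, ...).
Doing the same to "obqxkzuovq": "oqbvqoxukz".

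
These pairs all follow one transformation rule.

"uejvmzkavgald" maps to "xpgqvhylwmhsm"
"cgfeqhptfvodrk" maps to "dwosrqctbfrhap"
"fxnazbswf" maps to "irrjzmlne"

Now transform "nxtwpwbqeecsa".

emzjfibincqqo

What's happening: shift every letter 12 places forward in the alphabet (wrapping around), then move the last 2 characters to the front (rotate right by 2).
Applying both steps to "nxtwpwbqeecsa": "zjfibincqqoem", then "emzjfibincqqo".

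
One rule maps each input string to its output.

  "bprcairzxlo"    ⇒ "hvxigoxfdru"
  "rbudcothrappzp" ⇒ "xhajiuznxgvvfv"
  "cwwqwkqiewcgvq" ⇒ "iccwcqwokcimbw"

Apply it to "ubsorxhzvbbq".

The rule is to shift every letter 6 places forward in the alphabet (wrapping around).
"ubsorxhzvbbq" → "ahyuxdnfbhhw".

ahyuxdnfbhhw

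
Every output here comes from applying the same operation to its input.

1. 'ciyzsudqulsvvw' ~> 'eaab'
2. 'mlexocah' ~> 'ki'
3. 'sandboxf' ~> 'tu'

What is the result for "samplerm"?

What's happening: keep one character in every 3, starting at position 3 (positions 3rd, 6th, 9th, ...), then shift every letter 6 places forward in the alphabet (wrapping around).
For "samplerm", step one produces "me"; step two turns that into "sk".
(Check on "mlexocah": → "ec" → "ki" ✓)

sk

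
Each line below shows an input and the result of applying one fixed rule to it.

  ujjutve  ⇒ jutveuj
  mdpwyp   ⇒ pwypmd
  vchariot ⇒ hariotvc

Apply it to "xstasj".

tasjxs

Rule — move the first 2 characters to the end (rotate left by 2).
On "xstasj" that produces "tasjxs".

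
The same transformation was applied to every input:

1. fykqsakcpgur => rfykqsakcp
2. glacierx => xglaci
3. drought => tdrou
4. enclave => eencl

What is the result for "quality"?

yqual

Looking at the pairs, the operation is to move the last character to the front, then delete the last 2 characters.
Starting from "quality": after the first operation, "yqualit"; after the second, "yqual".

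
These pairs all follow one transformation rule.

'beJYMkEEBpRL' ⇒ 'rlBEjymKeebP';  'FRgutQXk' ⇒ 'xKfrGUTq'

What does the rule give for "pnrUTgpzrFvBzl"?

ZLPNRutGPZRfVb

Each output is the input with this applied: move the last 2 characters to the front (rotate right by 2), then flip the case of every letter.
Starting from "pnrUTgpzrFvBzl": after the first operation, "zlpnrUTgpzrFvB"; after the second, "ZLPNRutGPZRfVb".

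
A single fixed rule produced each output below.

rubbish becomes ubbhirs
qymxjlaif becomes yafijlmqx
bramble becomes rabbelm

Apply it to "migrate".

In each case the input is transformed by: sort the characters into alphabetical order, then move the last character to the front.
Working it through for "migrate": intermediate "aegimrt", final "taegimr".

taegimr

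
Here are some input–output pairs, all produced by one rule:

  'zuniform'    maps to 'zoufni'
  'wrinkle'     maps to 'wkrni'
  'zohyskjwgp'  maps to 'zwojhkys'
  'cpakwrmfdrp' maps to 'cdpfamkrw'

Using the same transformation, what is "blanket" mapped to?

bklna

In each case the input is transformed by: delete the last 2 characters, then take characters alternately from the front and the back (1st, last, 2nd, 2nd-last, ...).
Doing the same to "blanket": "bklna".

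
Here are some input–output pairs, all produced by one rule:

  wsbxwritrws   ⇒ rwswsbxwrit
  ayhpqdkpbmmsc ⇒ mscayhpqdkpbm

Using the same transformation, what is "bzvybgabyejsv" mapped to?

jsvbzvybgabye

Looking at the pairs, the operation is to move the last 3 characters to the front (rotate right by 3).
Doing the same to "bzvybgabyejsv": "jsvbzvybgabye".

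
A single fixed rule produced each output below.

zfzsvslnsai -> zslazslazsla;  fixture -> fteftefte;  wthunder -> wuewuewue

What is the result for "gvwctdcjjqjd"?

Looking at the pairs, the operation is to keep one character in every 3, starting at position 1 (positions 1st, 4th, 7th, ...), then write the whole string 3 times in a row.
"gvwctdcjjqjd" → "gccq" → "gccqgccqgccq".

gccqgccqgccq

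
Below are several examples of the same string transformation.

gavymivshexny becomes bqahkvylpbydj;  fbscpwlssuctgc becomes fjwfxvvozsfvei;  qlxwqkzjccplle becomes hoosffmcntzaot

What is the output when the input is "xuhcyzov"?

yrcbfkxa

Rule — shift every letter 3 places forward in the alphabet (wrapping around), then reverse the string.
"xuhcyzov" → "axkfbcry" → "yrcbfkxa".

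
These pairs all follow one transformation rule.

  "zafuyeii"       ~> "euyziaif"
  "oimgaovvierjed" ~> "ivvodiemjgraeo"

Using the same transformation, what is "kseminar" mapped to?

nmikrsae

The transformation: take characters alternately from the front and the back (1st, last, 2nd, 2nd-last, ...), then move the last 3 characters to the front (rotate right by 3).
Working it through for "kseminar": intermediate "krsaenmi", final "nmikrsae".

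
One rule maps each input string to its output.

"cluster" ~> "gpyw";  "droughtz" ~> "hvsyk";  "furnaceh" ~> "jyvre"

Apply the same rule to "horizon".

lsvm

In each case the input is transformed by: shift every letter 4 places forward in the alphabet (wrapping around), then delete the last 3 characters.
On "horizon": the first step gives "lsvmdsr", and the second then gives "lsvm".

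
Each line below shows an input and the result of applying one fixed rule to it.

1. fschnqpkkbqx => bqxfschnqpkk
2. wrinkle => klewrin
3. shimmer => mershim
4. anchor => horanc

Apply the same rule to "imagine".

The transformation: move the last 3 characters to the front (rotate right by 3).
For "imagine" the result is "ineimag".

ineimag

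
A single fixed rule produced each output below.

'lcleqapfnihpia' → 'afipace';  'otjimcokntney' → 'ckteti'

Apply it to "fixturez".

rzit

Looking at the pairs, the operation is to keep every other character starting from the second (positions 2nd, 4th, 6th, ...), then move the first 2 characters to the end (rotate left by 2).
"fixturez" → "itrz" → "rzit".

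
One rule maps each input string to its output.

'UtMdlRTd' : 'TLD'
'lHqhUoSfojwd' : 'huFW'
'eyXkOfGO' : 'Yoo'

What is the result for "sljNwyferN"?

LWE

Looking at the pairs, the operation is to flip the case of every letter, then keep one character in every 3, starting at position 2 (positions 2nd, 5th, 8th, ...).
Doing the same to "sljNwyferN": "LWE".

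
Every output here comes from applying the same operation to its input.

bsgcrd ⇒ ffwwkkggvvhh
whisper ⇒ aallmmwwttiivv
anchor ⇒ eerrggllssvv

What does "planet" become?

The rule is to shift every letter 4 places forward in the alphabet (wrapping around), then double every character.
For "planet", step one produces "tperix"; step two turns that into "ttppeerriixx".

ttppeerriixx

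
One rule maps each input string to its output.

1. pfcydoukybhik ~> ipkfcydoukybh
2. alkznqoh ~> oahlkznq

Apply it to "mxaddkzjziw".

imwxaddkzjz

The pattern: swap the first and last characters, then move the last 2 characters to the front (rotate right by 2).
For "mxaddkzjziw", step one produces "wxaddkzjzim"; step two turns that into "imwxaddkzjz".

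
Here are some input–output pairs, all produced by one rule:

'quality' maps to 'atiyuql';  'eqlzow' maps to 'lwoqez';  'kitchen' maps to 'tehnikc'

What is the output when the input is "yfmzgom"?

mogmfyz

The transformation: swap each adjacent pair of characters (1↔2, 3↔4, ...), then move the first 3 characters to the end (rotate left by 3).
Working it through for "yfmzgom": intermediate "fyzmogm", final "mogmfyz".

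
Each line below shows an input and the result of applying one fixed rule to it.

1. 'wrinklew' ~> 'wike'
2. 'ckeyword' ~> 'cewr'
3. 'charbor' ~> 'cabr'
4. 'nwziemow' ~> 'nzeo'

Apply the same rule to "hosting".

hsig

What's happening: keep every other character starting from the first (positions 1st, 3rd, 5th, ...).
On "hosting" that produces "hsig".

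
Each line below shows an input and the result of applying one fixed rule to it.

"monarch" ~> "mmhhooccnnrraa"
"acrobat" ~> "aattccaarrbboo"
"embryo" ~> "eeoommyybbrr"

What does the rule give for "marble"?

In each case the input is transformed by: take characters alternately from the front and the back (1st, last, 2nd, 2nd-last, ...), then double every character.
Applying both steps to "marble": "mealrb", then "mmeeaallrrbb".
(Check on "acrobat": → "atcarbo" → "aattccaarrbboo" ✓)

mmeeaallrrbb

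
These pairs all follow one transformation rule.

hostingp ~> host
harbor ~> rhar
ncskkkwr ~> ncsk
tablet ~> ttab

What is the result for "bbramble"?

Each output is the input with this applied: swap the front and back halves of the string, then keep only the last 4 characters.
On "bbramble": the first step gives "mblebbra", and the second then gives "bbra".

bbra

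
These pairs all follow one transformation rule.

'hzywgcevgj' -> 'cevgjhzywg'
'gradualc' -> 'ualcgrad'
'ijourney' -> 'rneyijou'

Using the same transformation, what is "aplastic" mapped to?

sticapla

The pattern: swap the front and back halves of the string.
For "aplastic" the result is "sticapla".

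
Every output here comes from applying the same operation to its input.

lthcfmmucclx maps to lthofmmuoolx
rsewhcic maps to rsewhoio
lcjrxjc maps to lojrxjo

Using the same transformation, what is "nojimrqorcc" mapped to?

nojimrqoroo

The rule is to replace every "c" with "o".
So "nojimrqorcc" becomes "nojimrqoroo".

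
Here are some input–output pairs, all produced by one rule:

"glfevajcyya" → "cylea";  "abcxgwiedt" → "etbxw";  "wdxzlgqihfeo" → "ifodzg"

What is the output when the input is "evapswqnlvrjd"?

Looking at the pairs, the operation is to keep every other character starting from the second (positions 2nd, 4th, 6th, ...), then move the first 3 characters to the end (rotate left by 3).
On "evapswqnlvrjd" that produces "nvjvpw".

nvjvpw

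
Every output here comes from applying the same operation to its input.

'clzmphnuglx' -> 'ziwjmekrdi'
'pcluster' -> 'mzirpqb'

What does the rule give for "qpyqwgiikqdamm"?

nmvntdffhnaxj

The pattern: shift every letter 3 places backward in the alphabet (wrapping around), then delete the last character.
So "qpyqwgiikqdamm" becomes "nmvntdffhnaxj".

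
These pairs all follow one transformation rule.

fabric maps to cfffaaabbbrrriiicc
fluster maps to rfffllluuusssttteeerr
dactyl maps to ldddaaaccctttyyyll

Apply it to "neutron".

nnnneeeuuutttrrrooonn

The pattern: repeat every character 3 times, then move the last character to the front.
Starting from "neutron": after the first operation, "nnneeeuuutttrrrooonnn"; after the second, "nnnneeeuuutttrrrooonn".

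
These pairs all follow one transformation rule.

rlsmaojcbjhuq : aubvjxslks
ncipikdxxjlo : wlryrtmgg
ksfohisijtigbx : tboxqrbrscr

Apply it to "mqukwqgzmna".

vzdtfzpi

What's happening: shift every letter 9 places forward in the alphabet (wrapping around), then delete the last 3 characters.
On "mqukwqgzmna": the first step gives "vzdtfzpivwj", and the second then gives "vzdtfzpi".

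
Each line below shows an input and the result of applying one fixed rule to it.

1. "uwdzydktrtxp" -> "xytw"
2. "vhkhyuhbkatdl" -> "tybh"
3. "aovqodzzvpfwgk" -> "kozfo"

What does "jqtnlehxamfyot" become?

Rule — keep one character in every 3, starting at position 2 (positions 2nd, 5th, 8th, ...), then swap the first and last characters.
"jqtnlehxamfyot" → "qlxft" → "tlxfq".

tlxfq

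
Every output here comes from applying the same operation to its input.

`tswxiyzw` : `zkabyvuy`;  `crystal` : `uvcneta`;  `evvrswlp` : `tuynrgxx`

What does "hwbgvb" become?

The pattern: move the first 3 characters to the end (rotate left by 3), then shift every letter 2 places forward in the alphabet (wrapping around).
On "hwbgvb" that produces "ixdjyd".

ixdjyd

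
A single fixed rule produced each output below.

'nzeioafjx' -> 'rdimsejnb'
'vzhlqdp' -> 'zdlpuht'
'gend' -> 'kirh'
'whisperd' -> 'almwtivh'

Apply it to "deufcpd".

hiyjgth

The rule is to shift every letter 4 places forward in the alphabet (wrapping around).
Doing the same to "deufcpd": "hiyjgth".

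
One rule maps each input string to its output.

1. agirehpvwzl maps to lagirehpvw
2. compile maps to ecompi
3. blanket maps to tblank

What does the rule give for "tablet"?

Rule — move the last character to the front, then delete the last character.
Applying both steps to "tablet": "ttable", then "ttabl".

ttabl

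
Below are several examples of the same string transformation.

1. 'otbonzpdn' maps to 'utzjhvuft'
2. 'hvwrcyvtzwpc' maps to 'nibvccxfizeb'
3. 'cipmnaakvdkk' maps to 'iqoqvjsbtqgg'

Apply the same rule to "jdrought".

Looking at the pairs, the operation is to shift every letter 6 places forward in the alphabet (wrapping around), then take characters alternately from the front and the back (1st, last, 2nd, 2nd-last, ...).
Working it through for "jdrought": intermediate "pjxuamnz", final "pzjnxmua".

pzjnxmua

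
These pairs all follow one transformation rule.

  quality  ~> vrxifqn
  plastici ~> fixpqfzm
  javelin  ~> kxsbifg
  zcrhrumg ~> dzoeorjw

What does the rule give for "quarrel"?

Looking at the pairs, the operation is to swap the first and last characters, then shift every letter 3 places backward in the alphabet (wrapping around).
Starting from "quarrel": after the first operation, "luarreq"; after the second, "irxoobn".

irxoobn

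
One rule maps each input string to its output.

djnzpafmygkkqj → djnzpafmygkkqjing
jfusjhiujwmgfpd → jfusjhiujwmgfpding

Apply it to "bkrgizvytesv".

The pattern: append "ing".
Doing the same to "bkrgizvytesv": "bkrgizvytesving".

bkrgizvytesving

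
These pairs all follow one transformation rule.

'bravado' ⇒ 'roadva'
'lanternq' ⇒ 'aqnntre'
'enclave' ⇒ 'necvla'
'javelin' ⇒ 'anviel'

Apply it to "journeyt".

What's happening: delete the first character, then take characters alternately from the front and the back (1st, last, 2nd, 2nd-last, ...).
On "journeyt" that produces "otuyren".

otuyren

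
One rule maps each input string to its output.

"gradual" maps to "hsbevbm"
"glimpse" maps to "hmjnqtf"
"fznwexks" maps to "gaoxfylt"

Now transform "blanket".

cmbolfu

Looking at the pairs, the operation is to shift every letter 1 place forward in the alphabet (wrapping around).
Doing the same to "blanket": "cmbolfu".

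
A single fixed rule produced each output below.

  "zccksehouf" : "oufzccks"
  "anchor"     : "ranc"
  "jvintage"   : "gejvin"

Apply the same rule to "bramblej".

In each case the input is transformed by: swap the front and back halves of the string, then delete the first 2 characters.
Starting from "bramblej": after the first operation, "blejbram"; after the second, "ejbram".
(Check on "zccksehouf": → "ehoufzccks" → "oufzccks" ✓)

ejbram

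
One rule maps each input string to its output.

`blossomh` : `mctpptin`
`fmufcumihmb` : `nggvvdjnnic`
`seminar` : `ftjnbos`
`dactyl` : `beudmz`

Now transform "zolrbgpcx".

pasmhcdqy

The transformation: shift every letter 1 place forward in the alphabet (wrapping around), then swap each adjacent pair of characters (1↔2, 3↔4, ...).
On "zolrbgpcx": the first step gives "apmschqdy", and the second then gives "pasmhcdqy".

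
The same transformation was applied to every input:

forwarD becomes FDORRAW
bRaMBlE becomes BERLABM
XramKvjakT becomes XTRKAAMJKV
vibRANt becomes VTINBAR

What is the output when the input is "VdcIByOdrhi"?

VIDHCRIDBOY

Looking at the pairs, the operation is to take characters alternately from the front and the back (1st, last, 2nd, 2nd-last, ...), then convert every letter to uppercase.
"VdcIByOdrhi" → "VidhcrIdBOy" → "VIDHCRIDBOY".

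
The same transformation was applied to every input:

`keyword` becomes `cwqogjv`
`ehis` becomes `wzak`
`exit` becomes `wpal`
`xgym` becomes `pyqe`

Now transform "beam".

The rule is to shift every letter 8 places backward in the alphabet (wrapping around).
"beam" → "twse".

twse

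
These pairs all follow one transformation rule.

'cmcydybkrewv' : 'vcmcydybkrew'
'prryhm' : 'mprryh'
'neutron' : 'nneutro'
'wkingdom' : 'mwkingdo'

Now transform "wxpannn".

Rule — move the last character to the front.
"wxpannn" → "nwxpann".

nwxpann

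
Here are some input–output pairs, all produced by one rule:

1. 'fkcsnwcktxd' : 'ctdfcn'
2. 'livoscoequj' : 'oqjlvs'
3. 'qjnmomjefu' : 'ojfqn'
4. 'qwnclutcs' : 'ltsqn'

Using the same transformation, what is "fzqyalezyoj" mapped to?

eyjfqa

Each output is the input with this applied: keep every other character starting from the first (positions 1st, 3rd, 5th, ...), then move the last 3 characters to the front (rotate right by 3).
Applying both steps to "fzqyalezyoj": "fqaeyj", then "eyjfqa".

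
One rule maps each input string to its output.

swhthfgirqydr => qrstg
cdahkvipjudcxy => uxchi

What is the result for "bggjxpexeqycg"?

qgbje

What's happening: keep one character in every 3, starting at position 1 (positions 1st, 4th, 7th, ...), then move the first 3 characters to the end (rotate left by 3).
Starting from "bggjxpexeqycg": after the first operation, "bjeqg"; after the second, "qgbje".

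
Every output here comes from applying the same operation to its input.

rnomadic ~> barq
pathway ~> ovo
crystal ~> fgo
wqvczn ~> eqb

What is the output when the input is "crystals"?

fgog

The pattern: keep every other character starting from the second (positions 2nd, 4th, 6th, ...), then shift every letter 12 places backward in the alphabet (wrapping around).
"crystals" → "rsas" → "fgog".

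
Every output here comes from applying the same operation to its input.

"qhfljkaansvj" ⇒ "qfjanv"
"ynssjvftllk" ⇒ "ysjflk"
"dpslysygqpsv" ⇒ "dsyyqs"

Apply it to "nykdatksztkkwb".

Rule — keep every other character starting from the first (positions 1st, 3rd, 5th, ...).
For "nykdatksztkkwb" the result is "nkakzkw".

nkakzkw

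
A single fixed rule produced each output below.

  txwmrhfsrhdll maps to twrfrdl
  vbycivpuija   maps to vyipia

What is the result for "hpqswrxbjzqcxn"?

hqwxjqx

The transformation: keep every other character starting from the first (positions 1st, 3rd, 5th, ...).
"hpqswrxbjzqcxn" → "hqwxjqx".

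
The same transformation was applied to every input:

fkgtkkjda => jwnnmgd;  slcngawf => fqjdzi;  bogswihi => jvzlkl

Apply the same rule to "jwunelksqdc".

What's happening: shift every letter 3 places forward in the alphabet (wrapping around), then delete the first 2 characters.
"jwunelksqdc" → "mzxqhonvtgf" → "xqhonvtgf".

xqhonvtgf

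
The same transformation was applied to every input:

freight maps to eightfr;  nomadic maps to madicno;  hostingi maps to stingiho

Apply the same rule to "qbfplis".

fplisqb

The pattern: move the first 2 characters to the end (rotate left by 2).
On "qbfplis" that produces "fplisqb".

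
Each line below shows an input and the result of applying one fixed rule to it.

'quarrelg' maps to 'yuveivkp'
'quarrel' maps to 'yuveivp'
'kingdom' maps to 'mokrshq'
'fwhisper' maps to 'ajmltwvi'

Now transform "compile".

sgtqpmi

Each output is the input with this applied: shift every letter 4 places forward in the alphabet (wrapping around), then swap each adjacent pair of characters (1↔2, 3↔4, ...).
Working it through for "compile": intermediate "gsqtmpi", final "sgtqpmi".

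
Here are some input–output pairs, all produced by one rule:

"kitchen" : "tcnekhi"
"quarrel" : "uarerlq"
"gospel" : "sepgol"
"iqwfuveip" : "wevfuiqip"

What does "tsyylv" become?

ylysvt

What's happening: sort the characters into reverse alphabetical order, then take characters alternately from the front and the back (1st, last, 2nd, 2nd-last, ...).
For "tsyylv", step one produces "yyvtsl"; step two turns that into "ylysvt".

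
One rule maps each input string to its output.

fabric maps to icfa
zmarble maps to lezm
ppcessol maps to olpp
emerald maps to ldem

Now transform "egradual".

Looking at the pairs, the operation is to move the last 2 characters to the front (rotate right by 2), then keep only the first 4 characters.
Doing the same to "egradual": "aleg".

aleg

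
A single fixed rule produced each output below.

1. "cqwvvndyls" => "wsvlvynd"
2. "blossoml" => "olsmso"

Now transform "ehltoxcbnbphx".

Looking at the pairs, the operation is to delete the first 2 characters, then take characters alternately from the front and the back (1st, last, 2nd, 2nd-last, ...).
On "ehltoxcbnbphx": the first step gives "ltoxcbnbphx", and the second then gives "lxthopxbcnb".

lxthopxbcnb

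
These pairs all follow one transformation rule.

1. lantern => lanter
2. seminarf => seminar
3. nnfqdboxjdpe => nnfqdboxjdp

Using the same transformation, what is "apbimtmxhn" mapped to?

apbimtmxh

Looking at the pairs, the operation is to delete the last character.
Applying that to "apbimtmxhn" gives "apbimtmxh".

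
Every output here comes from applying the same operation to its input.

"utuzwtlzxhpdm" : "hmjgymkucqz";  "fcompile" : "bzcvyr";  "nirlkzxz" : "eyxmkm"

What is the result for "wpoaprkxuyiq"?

The pattern: delete the first 2 characters, then shift every letter 13 places forward in the alphabet (wrapping around) — i.e. ROT13.
On "wpoaprkxuyiq" that produces "bncexkhlvd".

bncexkhlvd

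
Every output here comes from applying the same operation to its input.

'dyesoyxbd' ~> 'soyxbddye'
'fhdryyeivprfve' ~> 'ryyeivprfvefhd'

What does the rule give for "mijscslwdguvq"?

Each output is the input with this applied: move the first 3 characters to the end (rotate left by 3).
"mijscslwdguvq" → "scslwdguvqmij".

scslwdguvqmij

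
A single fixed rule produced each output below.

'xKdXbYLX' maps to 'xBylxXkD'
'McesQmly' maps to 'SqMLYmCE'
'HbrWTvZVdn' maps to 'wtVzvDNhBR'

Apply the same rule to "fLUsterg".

The pattern: flip the case of every letter, then move the first 3 characters to the end (rotate left by 3).
For "fLUsterg", step one produces "FluSTERG"; step two turns that into "STERGFlu".

STERGFlu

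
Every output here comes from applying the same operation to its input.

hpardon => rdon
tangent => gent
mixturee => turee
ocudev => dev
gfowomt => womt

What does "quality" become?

lity

The rule is to delete the first 3 characters.
So "quality" becomes "lity".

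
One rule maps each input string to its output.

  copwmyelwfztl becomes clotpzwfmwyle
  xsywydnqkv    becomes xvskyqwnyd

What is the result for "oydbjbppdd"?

The transformation: take characters alternately from the front and the back (1st, last, 2nd, 2nd-last, ...).
For "oydbjbppdd" the result is "odyddpbpjb".

odyddpbpjb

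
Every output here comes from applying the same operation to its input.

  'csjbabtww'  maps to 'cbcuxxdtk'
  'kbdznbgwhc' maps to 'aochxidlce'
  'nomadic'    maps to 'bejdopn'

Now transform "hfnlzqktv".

What's happening: shift every letter 1 place forward in the alphabet (wrapping around), then move the first 3 characters to the end (rotate left by 3).
Applying that to "hfnlzqktv" gives "marluwigo".
(Check on "nomadic": → "opnbejd" → "bejdopn" ✓)

marluwigo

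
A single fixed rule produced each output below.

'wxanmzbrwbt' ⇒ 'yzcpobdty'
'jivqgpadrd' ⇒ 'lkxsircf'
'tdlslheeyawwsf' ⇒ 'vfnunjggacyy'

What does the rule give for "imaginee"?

kocikp

Each output is the input with this applied: delete the last 2 characters, then shift every letter 2 places forward in the alphabet (wrapping around).
On "imaginee": the first step gives "imagin", and the second then gives "kocikp".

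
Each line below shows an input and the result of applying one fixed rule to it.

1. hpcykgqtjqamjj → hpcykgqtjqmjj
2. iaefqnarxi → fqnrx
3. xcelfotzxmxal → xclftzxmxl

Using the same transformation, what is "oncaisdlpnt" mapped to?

In each case the input is transformed by: remove every vowel.
Applying that to "oncaisdlpnt" gives "ncsdlpnt".

ncsdlpnt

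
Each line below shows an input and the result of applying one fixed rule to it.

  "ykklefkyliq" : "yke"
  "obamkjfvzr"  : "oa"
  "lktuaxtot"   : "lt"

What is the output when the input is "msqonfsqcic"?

mqn

Rule — keep every other character starting from the first (positions 1st, 3rd, 5th, ...), then delete the last 3 characters.
Starting from "msqonfsqcic": after the first operation, "mqnscc"; after the second, "mqn".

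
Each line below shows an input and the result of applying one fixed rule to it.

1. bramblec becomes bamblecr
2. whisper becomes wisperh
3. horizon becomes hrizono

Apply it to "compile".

Rule — move the first character to the end, then swap the first and last characters.
"compile" → "ompilec" → "cmpileo".

cmpileo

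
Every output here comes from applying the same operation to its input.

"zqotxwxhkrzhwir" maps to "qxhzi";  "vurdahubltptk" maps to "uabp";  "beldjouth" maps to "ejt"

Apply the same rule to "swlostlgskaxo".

In each case the input is transformed by: keep one character in every 3, starting at position 2 (positions 2nd, 5th, 8th, ...).
Doing the same to "swlostlgskaxo": "wsga".

wsga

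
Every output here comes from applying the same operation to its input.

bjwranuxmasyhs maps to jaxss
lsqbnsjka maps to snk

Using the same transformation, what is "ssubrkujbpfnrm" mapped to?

Rule — keep one character in every 3, starting at position 2 (positions 2nd, 5th, 8th, ...).
"ssubrkujbpfnrm" → "srjfm".

srjfm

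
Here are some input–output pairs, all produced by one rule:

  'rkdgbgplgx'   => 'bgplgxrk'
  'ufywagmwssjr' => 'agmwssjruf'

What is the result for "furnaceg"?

acegfu

Each output is the input with this applied: move the first 2 characters to the end (rotate left by 2), then delete the first 2 characters.
Working it through for "furnaceg": intermediate "rnacegfu", final "acegfu".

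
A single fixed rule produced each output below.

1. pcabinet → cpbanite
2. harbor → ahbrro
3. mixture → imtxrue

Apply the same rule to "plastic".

Rule — swap each adjacent pair of characters (1↔2, 3↔4, ...).
"plastic" → "lpsaitc".

lpsaitc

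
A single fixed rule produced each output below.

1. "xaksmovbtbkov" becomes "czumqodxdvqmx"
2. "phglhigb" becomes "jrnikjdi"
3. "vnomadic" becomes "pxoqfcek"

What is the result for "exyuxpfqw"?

zgwarzshy

The transformation: swap each adjacent pair of characters (1↔2, 3↔4, ...), then shift every letter 2 places forward in the alphabet (wrapping around).
For "exyuxpfqw", step one produces "xeuypxqfw"; step two turns that into "zgwarzshy".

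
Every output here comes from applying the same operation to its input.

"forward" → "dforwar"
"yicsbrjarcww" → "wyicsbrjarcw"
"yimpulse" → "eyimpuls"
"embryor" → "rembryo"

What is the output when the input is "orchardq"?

qorchard

The transformation: move the last character to the front.
So "orchardq" becomes "qorchard".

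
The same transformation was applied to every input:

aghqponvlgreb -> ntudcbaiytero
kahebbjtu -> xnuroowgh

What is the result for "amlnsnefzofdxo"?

What's happening: shift every letter 13 places forward in the alphabet (wrapping around) — i.e. ROT13.
For "amlnsnefzofdxo" the result is "nzyafarsmbsqkb".

nzyafarsmbsqkb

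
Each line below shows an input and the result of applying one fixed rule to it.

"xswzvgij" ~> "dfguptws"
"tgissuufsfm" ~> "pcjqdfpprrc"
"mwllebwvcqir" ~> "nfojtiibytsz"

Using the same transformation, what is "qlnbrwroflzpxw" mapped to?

mutnikyotolciw

The pattern: move the last 3 characters to the front (rotate right by 3), then shift every letter 3 places backward in the alphabet (wrapping around).
For "qlnbrwroflzpxw", step one produces "pxwqlnbrwroflz"; step two turns that into "mutnikyotolciw".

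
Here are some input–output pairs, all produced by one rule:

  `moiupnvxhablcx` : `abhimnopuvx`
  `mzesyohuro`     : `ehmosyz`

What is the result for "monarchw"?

amnor

Looking at the pairs, the operation is to delete the last 3 characters, then sort the characters into alphabetical order.
On "monarchw" that produces "amnor".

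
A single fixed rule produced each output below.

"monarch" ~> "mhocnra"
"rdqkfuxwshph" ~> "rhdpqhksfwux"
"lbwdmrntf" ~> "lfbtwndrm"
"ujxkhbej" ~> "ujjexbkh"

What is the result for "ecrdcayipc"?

eccpridyca

The transformation: take characters alternately from the front and the back (1st, last, 2nd, 2nd-last, ...).
Applying that to "ecrdcayipc" gives "eccpridyca".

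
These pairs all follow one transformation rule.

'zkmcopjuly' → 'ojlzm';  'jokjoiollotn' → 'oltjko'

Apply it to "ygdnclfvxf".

The pattern: keep every other character starting from the first (positions 1st, 3rd, 5th, ...), then move the last 3 characters to the front (rotate right by 3).
For "ygdnclfvxf" the result is "cfxyd".

cfxyd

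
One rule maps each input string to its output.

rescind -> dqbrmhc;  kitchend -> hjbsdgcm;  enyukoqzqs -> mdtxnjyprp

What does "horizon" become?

What's happening: swap each adjacent pair of characters (1↔2, 3↔4, ...), then shift every letter 1 place backward in the alphabet (wrapping around).
For "horizon", step one produces "ohirozn"; step two turns that into "nghqnym".
(Check on "kitchend": → "ikctehdn" → "hjbsdgcm" ✓)

nghqnym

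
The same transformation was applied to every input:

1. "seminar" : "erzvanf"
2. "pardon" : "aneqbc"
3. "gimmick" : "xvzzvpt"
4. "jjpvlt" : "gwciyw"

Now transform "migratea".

What's happening: swap the first and last characters, then shift every letter 13 places forward in the alphabet (wrapping around) — i.e. ROT13.
Working it through for "migratea": intermediate "aigratem", final "nvtengrz".

nvtengrz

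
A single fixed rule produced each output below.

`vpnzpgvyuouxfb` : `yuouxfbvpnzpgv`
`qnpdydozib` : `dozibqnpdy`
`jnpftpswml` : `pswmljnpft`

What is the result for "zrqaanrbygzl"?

In each case the input is transformed by: swap the front and back halves of the string.
So "zrqaanrbygzl" becomes "rbygzlzrqaan".

rbygzlzrqaan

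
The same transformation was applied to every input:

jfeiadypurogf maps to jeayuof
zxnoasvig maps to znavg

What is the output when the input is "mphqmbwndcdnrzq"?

Rule — keep every other character starting from the first (positions 1st, 3rd, 5th, ...).
So "mphqmbwndcdnrzq" becomes "mhmwddrq".

mhmwddrq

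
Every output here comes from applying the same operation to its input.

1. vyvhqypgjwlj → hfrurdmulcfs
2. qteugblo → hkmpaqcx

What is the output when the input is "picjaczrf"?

The rule is to shift every letter 4 places backward in the alphabet (wrapping around), then move the last 2 characters to the front (rotate right by 2).
Working it through for "picjaczrf": intermediate "leyfwyvnb", final "nbleyfwyv".

nbleyfwyv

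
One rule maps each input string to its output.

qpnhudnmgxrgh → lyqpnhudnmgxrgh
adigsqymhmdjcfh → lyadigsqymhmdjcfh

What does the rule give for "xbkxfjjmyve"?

lyxbkxfjjmyve

Looking at the pairs, the operation is to prepend "ly".
Doing the same to "xbkxfjjmyve": "lyxbkxfjjmyve".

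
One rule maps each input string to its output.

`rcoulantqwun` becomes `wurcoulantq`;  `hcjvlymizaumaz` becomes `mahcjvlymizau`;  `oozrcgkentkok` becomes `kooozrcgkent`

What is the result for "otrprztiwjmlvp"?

The rule is to delete the last character, then move the last 2 characters to the front (rotate right by 2).
Starting from "otrprztiwjmlvp": after the first operation, "otrprztiwjmlv"; after the second, "lvotrprztiwjm".
(Check on "oozrcgkentkok": → "oozrcgkentko" → "kooozrcgkent" ✓)

lvotrprztiwjm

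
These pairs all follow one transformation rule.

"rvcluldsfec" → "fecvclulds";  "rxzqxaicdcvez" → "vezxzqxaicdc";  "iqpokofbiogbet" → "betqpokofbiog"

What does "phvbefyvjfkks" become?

Looking at the pairs, the operation is to delete the first character, then move the last 3 characters to the front (rotate right by 3).
"phvbefyvjfkks" → "hvbefyvjfkks" → "kkshvbefyvjf".

kkshvbefyvjf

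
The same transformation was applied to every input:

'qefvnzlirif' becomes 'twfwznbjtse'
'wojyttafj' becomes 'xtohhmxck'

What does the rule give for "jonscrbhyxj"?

The transformation: shift every letter 12 places backward in the alphabet (wrapping around), then reverse the string.
Starting from "jonscrbhyxj": after the first operation, "xcbgqfpvmlx"; after the second, "xlmvpfqgbcx".

xlmvpfqgbcx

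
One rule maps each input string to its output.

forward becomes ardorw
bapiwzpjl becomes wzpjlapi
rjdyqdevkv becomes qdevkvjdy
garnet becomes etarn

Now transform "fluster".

terlus

The pattern: delete the first character, then move the first 3 characters to the end (rotate left by 3).
On "fluster": the first step gives "luster", and the second then gives "terlus".
(Check on "rjdyqdevkv": → "jdyqdevkv" → "qdevkvjdy" ✓)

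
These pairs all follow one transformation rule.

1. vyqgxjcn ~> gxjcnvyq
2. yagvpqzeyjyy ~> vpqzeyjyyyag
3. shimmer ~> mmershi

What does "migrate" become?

The transformation: move the first 3 characters to the end (rotate left by 3).
So "migrate" becomes "ratemig".

ratemig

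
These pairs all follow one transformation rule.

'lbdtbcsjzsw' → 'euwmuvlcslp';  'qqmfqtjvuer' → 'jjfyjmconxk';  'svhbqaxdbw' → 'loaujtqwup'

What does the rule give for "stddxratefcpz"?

lmwwqktmxyvis

The pattern: shift every letter 7 places backward in the alphabet (wrapping around).
Doing the same to "stddxratefcpz": "lmwwqktmxyvis".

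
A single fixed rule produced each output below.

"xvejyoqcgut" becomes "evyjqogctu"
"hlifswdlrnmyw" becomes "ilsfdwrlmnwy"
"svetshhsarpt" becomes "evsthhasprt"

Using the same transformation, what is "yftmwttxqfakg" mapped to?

Rule — delete the first character, then swap each adjacent pair of characters (1↔2, 3↔4, ...).
On "yftmwttxqfakg" that produces "tfwmttqxafgk".

tfwmttqxafgk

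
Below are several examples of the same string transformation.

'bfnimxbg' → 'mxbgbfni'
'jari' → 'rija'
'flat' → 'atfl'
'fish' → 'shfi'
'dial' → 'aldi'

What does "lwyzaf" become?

zaflwy

In each case the input is transformed by: swap the front and back halves of the string.
For "lwyzaf" the result is "zaflwy".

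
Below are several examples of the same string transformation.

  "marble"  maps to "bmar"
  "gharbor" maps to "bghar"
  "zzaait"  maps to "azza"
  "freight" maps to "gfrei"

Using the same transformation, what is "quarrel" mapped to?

Each output is the input with this applied: delete the last 2 characters, then move the last character to the front.
Starting from "quarrel": after the first operation, "quarr"; after the second, "rquar".

rquar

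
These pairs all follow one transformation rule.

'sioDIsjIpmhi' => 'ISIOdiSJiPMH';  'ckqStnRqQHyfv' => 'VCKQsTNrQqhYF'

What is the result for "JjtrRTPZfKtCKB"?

bjJTRrtpzFkTck

What's happening: flip the case of every letter, then move the last character to the front.
"JjtrRTPZfKtCKB" → "bjJTRrtpzFkTck".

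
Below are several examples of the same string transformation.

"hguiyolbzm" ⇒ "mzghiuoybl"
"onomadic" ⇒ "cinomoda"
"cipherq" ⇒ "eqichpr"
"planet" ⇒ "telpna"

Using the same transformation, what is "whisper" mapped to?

prhwsie

The rule is to swap each adjacent pair of characters (1↔2, 3↔4, ...), then move the last 2 characters to the front (rotate right by 2).
On "whisper": the first step gives "hwsiepr", and the second then gives "prhwsie".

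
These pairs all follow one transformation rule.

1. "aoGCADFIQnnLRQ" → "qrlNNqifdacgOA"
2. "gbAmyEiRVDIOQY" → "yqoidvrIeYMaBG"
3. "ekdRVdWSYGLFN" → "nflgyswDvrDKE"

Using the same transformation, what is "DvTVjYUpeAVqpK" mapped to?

The transformation: flip the case of every letter, then reverse the string.
Working it through for "DvTVjYUpeAVqpK": intermediate "dVtvJyuPEavQPk", final "kPQvaEPuyJvtVd".

kPQvaEPuyJvtVd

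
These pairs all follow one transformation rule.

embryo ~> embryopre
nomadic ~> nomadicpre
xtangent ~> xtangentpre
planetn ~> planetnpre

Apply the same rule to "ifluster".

iflusterpre

The transformation: append "pre".
Doing the same to "ifluster": "iflusterpre".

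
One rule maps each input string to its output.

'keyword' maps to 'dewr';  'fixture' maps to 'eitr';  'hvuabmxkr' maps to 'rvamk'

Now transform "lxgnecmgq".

qxncg

The pattern: move the last character to the front, then keep every other character starting from the first (positions 1st, 3rd, 5th, ...).
Starting from "lxgnecmgq": after the first operation, "qlxgnecmg"; after the second, "qxncg".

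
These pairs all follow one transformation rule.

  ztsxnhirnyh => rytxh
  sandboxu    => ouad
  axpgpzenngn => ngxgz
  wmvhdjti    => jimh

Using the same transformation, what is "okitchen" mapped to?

hnkt

The transformation: keep every other character starting from the second (positions 2nd, 4th, 6th, ...), then move the last 2 characters to the front (rotate right by 2).
Starting from "okitchen": after the first operation, "kthn"; after the second, "hnkt".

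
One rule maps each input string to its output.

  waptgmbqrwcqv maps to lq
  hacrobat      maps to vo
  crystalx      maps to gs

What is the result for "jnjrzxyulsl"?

ng

Each output is the input with this applied: shift every letter 5 places backward in the alphabet (wrapping around), then keep only the last 2 characters.
For "jnjrzxyulsl", step one produces "eiemustpgng"; step two turns that into "ng".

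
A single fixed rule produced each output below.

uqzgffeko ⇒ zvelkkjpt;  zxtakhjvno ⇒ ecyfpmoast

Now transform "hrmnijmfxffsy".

The rule is to shift every letter 5 places forward in the alphabet (wrapping around).
"hrmnijmfxffsy" → "mwrsnorkckkxd".

mwrsnorkckkxd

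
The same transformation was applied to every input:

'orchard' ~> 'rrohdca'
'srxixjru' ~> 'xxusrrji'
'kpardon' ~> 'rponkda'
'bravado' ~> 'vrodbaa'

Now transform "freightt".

The transformation: sort the characters into reverse alphabetical order.
For "freightt" the result is "ttrihgfe".

ttrihgfe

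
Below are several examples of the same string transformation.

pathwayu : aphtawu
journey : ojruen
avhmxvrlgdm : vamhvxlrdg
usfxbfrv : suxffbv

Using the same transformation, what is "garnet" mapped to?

Each output is the input with this applied: swap each adjacent pair of characters (1↔2, 3↔4, ...), then delete the last character.
"garnet" → "agnrte" → "agnrt".
(Check on "avhmxvrlgdm": → "vamhvxlrdgm" → "vamhvxlrdg" ✓)

agnrt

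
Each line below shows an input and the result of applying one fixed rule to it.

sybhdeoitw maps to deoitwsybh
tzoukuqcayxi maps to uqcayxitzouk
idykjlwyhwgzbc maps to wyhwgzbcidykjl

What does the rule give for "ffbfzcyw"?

fzcywffb

What's happening: swap the front and back halves of the string, then move the last character to the front.
"ffbfzcyw" → "zcywffbf" → "fzcywffb".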